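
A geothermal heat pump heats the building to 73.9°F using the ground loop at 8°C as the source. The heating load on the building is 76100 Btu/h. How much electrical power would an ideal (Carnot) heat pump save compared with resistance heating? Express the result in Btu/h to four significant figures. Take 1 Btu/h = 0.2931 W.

In absolute terms T_C = 281.15 K and T_H = 296.43 K, so ΔT = 15.28 K.
COP_Carnot = T_H/ΔT = 296.43/15.28 = 19.40.
Resistance heating needs Ẇ_res = Q̇_H = 76100 Btu/h; the reversible heat pump needs only Ẇ_hp = Q̇_H/COP = 3922 Btu/h.
Saving = 76100 − 3922 = 72180 Btu/h.

72180 Btu/h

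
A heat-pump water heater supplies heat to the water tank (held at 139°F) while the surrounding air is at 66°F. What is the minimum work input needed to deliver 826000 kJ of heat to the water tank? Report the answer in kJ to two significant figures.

100000 kJ

In absolute terms T_C = 292.04 K and T_H = 332.59 K, so ΔT = 40.56 K.
The reversible limit is COP_HP = T_H/ΔT = 8.201, so W_min = Q_H/COP = Q_H·ΔT/T_H.
W_min = 826000 × 40.56/332.59 = 100700 kJ.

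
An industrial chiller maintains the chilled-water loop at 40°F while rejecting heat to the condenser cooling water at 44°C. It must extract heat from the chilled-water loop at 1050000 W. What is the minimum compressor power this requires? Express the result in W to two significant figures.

In absolute terms T_C = 277.59 K and T_H = 317.15 K, so ΔT = 39.56 K.
COP_Carnot = T_C/ΔT = 277.59/39.56 = 7.018.
Ẇ_min = Q̇/COP_Carnot = 1050000/7.018 = 149600 W.

150000 W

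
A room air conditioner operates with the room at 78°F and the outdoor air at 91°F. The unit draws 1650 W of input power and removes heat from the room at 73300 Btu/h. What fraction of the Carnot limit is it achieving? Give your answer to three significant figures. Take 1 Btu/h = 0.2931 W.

0.315

Converting, Q̇_C = 73300 Btu/h = 21480 W, so COP_actual = Q̇_C/Ẇ = 21480/1650 = 13.02.
In absolute terms T_C = 298.71 K and T_H = 305.93 K, so ΔT = 7.222 K.
COP_Carnot = T_C/ΔT = 298.71/7.222 = 41.36.
η_II = COP_actual/COP_Carnot = 13.02/41.36 = 0.3148.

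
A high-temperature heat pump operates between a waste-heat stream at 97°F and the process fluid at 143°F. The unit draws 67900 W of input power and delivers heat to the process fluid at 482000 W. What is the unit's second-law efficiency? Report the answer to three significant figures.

COP_actual = Q̇_H/Ẇ = 482000/67900 = 7.099.
In absolute terms T_C = 309.26 K and T_H = 334.82 K, so ΔT = 25.56 K.
COP_Carnot = T_H/ΔT = 334.82/25.56 = 13.10.
η_II = COP_actual/COP_Carnot = 7.099/13.10 = 0.5418.

0.542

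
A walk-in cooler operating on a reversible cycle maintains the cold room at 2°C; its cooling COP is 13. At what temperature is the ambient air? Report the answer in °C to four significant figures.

23.17 °C

COP_R = T_C/(T_H − T_C) gives T_H − T_C = T_C/COP.
With T_C = 275.15 K, T_H = 275.15 × (1 + 1/13) = 296.32 K.
Converting, 296.32 K = 23.17°C.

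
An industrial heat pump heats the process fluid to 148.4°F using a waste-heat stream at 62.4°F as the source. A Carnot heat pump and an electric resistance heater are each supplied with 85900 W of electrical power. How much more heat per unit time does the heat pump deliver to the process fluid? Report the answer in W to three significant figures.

521000 W

In absolute terms T_C = 290.04 K and T_H = 337.82 K, so ΔT = 47.78 K.
COP_Carnot = T_H/ΔT = 337.82/47.78 = 7.071.
The heat pump delivers Q̇_H = COP × Ẇ = 607400 W; the resistance heater delivers Ẇ = 85900 W.
Extra = (COP − 1)·Ẇ = 521500 W.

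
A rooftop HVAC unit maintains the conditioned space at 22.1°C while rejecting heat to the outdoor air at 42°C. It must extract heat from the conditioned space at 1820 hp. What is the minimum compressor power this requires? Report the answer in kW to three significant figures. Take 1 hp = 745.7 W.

91.5 kW

In absolute terms T_C = 295.25 K and T_H = 315.15 K, so ΔT = 19.90 K.
COP_Carnot = T_C/ΔT = 295.25/19.90 = 14.84.
Ẇ_min = Q̇/COP_Carnot = 1820/14.84 = 122.7 hp = 91.47 kW.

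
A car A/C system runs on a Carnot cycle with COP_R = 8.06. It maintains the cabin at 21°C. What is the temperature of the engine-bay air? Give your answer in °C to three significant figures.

57.5 °C

COP_R = T_C/(T_H − T_C) gives T_H − T_C = T_C/COP.
With T_C = 294.15 K, T_H = 294.15 × (1 + 1/8.06) = 330.65 K.
Converting, 330.65 K = 57.50°C.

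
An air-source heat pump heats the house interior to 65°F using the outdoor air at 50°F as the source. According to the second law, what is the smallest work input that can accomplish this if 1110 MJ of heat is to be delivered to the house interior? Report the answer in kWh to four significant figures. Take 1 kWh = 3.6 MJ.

8.815 kWh

In absolute terms T_C = 283.15 K and T_H = 291.48 K, so ΔT = 8.333 K.
The reversible limit is COP_HP = T_H/ΔT = 34.98, so W_min = Q_H/COP = Q_H·ΔT/T_H.
W_min = 1110 × 8.333/291.48 = 31.73 MJ = 8.815 kWh.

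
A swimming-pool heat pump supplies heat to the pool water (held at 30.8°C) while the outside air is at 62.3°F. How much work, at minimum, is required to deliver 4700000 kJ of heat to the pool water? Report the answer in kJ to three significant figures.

216000 kJ

In absolute terms T_C = 289.98 K and T_H = 303.95 K, so ΔT = 13.97 K.
The reversible limit is COP_HP = T_H/ΔT = 21.76, so W_min = Q_H/COP = Q_H·ΔT/T_H.
W_min = 4700000 × 13.97/303.95 = 216000 kJ.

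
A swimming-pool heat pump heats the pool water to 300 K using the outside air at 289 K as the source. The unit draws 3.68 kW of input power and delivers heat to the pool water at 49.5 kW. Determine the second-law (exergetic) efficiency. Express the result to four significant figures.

0.4932

COP_actual = Q̇_H/Ẇ = 49.50/3.680 = 13.45.
The reservoir spacing is ΔT = 300 − 289 = 11.00 K.
COP_Carnot = T_H/ΔT = 300.00/11.00 = 27.27.
η_II = COP_actual/COP_Carnot = 13.45/27.27 = 0.4932.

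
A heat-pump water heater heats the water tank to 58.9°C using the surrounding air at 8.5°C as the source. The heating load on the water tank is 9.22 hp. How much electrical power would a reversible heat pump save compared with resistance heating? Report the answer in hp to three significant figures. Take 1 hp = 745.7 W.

7.82 hp

In absolute terms T_C = 281.65 K and T_H = 332.05 K, so ΔT = 50.40 K.
COP_Carnot = T_H/ΔT = 332.05/50.40 = 6.588.
Resistance heating needs Ẇ_res = Q̇_H = 9.220 hp; the reversible heat pump needs only Ẇ_hp = Q̇_H/COP = 1.399 hp.
Saving = 9.220 − 1.399 = 7.821 hp.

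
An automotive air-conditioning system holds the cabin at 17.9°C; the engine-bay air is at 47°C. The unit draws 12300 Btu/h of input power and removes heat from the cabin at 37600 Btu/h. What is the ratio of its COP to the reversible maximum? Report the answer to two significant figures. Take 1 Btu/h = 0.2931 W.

0.31

COP_actual = Q̇_C/Ẇ = 37600/12300 = 3.057.
In absolute terms T_C = 291.05 K and T_H = 320.15 K, so ΔT = 29.10 K.
COP_Carnot = T_C/ΔT = 291.05/29.10 = 10.00.
η_II = COP_actual/COP_Carnot = 3.057/10.00 = 0.3056.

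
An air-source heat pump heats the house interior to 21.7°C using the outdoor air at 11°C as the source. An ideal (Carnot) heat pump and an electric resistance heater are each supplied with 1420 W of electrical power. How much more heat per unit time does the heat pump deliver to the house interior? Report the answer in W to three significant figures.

In absolute terms T_C = 284.15 K and T_H = 294.85 K, so ΔT = 10.70 K.
COP_Carnot = T_H/ΔT = 294.85/10.70 = 27.56.
The heat pump delivers Q̇_H = COP × Ẇ = 39130 W; the resistance heater delivers Ẇ = 1420 W.
Extra = (COP − 1)·Ẇ = 37710 W.

37700 W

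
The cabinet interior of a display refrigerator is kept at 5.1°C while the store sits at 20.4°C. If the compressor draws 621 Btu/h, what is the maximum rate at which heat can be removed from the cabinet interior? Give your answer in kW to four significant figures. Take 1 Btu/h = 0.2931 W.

3.310 kW

In absolute terms T_C = 278.25 K and T_H = 293.55 K, so ΔT = 15.30 K.
COP_Carnot = T_C/ΔT = 278.25/15.30 = 18.19.
Q̇_max = COP_Carnot × Ẇ = 18.19 × 621.0 Btu/h = 11290 Btu/h = 3.310 kW.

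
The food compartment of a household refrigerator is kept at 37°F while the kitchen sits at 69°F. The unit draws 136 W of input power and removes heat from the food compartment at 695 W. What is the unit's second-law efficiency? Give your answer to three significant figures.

0.329

COP_actual = Q̇_C/Ẇ = 695.0/136.0 = 5.110.
In absolute terms T_C = 275.93 K and T_H = 293.71 K, so ΔT = 17.78 K.
COP_Carnot = T_C/ΔT = 275.93/17.78 = 15.52.
η_II = COP_actual/COP_Carnot = 5.110/15.52 = 0.3293.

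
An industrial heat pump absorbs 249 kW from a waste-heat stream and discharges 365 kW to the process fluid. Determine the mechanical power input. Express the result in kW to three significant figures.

116 kW

For a cyclic device the first law requires Q̇_H = Q̇_C + Ẇ.
Ẇ = Q̇_H − Q̇_C = 116.0 kW.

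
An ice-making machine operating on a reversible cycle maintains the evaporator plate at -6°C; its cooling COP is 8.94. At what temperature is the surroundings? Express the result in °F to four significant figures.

74.99 °F

COP_R = T_C/(T_H − T_C) gives T_H − T_C = T_C/COP.
With T_C = 267.15 K, T_H = 267.15 × (1 + 1/8.94) = 297.03 K.
Converting, 297.03 K = 74.99°F.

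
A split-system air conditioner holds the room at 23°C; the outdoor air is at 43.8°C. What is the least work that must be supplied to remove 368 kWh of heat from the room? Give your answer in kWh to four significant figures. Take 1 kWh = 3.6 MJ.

In absolute terms T_C = 296.15 K and T_H = 316.95 K, so ΔT = 20.80 K.
The reversible limit is COP_R = T_C/ΔT = 14.24, so W_min = Q_C/COP = Q_C·ΔT/T_C.
W_min = 368.0 × 20.80/296.15 = 25.85 kWh.

25.85 kWh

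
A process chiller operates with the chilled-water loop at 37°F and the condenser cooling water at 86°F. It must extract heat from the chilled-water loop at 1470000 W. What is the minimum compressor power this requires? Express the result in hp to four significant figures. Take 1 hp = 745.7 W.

194.5 hp

In absolute terms T_C = 275.93 K and T_H = 303.15 K, so ΔT = 27.22 K.
COP_Carnot = T_C/ΔT = 275.93/27.22 = 10.14.
Ẇ_min = Q̇/COP_Carnot = 1470000/10.14 = 145000 W = 194.5 hp.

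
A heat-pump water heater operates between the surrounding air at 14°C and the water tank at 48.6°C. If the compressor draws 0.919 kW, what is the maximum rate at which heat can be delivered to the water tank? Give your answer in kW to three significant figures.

8.55 kW

In absolute terms T_C = 287.15 K and T_H = 321.75 K, so ΔT = 34.60 K.
COP_Carnot = T_H/ΔT = 321.75/34.60 = 9.299.
Q̇_max = COP_Carnot × Ẇ = 9.299 × 0.9190 kW = 8.546 kW.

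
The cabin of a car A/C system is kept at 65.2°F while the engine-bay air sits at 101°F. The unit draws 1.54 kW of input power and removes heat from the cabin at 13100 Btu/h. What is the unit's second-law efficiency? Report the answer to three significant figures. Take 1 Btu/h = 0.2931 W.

Converting, Q̇_C = 13100 Btu/h = 3.840 kW, so COP_actual = Q̇_C/Ẇ = 3.840/1.540 = 2.493.
In absolute terms T_C = 291.59 K and T_H = 311.48 K, so ΔT = 19.89 K.
COP_Carnot = T_C/ΔT = 291.59/19.89 = 14.66.
η_II = COP_actual/COP_Carnot = 2.493/14.66 = 0.1701.

0.170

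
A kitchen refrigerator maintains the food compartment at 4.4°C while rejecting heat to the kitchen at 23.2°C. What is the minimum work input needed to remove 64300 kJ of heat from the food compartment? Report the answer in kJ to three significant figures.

4360 kJ

In absolute terms T_C = 277.55 K and T_H = 296.35 K, so ΔT = 18.80 K.
The reversible limit is COP_R = T_C/ΔT = 14.76, so W_min = Q_C/COP = Q_C·ΔT/T_C.
W_min = 64300 × 18.80/277.55 = 4355 kJ.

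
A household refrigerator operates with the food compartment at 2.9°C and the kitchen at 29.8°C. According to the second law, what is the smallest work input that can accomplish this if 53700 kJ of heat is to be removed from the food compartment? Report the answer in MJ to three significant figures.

5.23 MJ

In absolute terms T_C = 276.05 K and T_H = 302.95 K, so ΔT = 26.90 K.
The reversible limit is COP_R = T_C/ΔT = 10.26, so W_min = Q_C/COP = Q_C·ΔT/T_C.
W_min = 53700 × 26.90/276.05 = 5233 kJ = 5.233 MJ.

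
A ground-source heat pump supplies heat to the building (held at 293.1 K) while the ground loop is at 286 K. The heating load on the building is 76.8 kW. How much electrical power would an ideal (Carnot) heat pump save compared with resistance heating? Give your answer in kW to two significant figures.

The reservoir spacing is ΔT = 293.1 − 286 = 7.100 K.
COP_Carnot = T_H/ΔT = 293.10/7.100 = 41.28.
Resistance heating needs Ẇ_res = Q̇_H = 76.80 kW; the reversible heat pump needs only Ẇ_hp = Q̇_H/COP = 1.860 kW.
Saving = 76.80 − 1.860 = 74.94 kW.

75 kW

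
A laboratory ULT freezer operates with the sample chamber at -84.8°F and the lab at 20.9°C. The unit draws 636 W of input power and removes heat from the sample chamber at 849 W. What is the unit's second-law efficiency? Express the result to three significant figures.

COP_actual = Q̇_C/Ẇ = 849.0/636.0 = 1.335.
In absolute terms T_C = 208.26 K and T_H = 294.05 K, so ΔT = 85.79 K.
COP_Carnot = T_C/ΔT = 208.26/85.79 = 2.428.
η_II = COP_actual/COP_Carnot = 1.335/2.428 = 0.5499.

0.550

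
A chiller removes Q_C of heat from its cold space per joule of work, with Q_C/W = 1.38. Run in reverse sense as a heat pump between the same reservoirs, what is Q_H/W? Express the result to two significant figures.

The first law on one cycle gives Q_H = Q_C + W, so Q_H/W = Q_C/W + 1.
COP_HP = COP_R + 1 = 1.38 + 1 = 2.38.

2.4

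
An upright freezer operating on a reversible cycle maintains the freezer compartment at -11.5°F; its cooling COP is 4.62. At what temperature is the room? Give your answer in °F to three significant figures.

85.5 °F

COP_R = T_C/(T_H − T_C) gives T_H − T_C = T_C/COP.
With T_C = 248.98 K, T_H = 248.98 × (1 + 1/4.62) = 302.88 K.
Converting, 302.88 K = 85.51°F.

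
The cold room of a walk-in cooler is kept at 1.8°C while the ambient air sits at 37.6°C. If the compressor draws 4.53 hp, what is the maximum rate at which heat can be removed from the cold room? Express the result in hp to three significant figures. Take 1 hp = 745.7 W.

In absolute terms T_C = 274.95 K and T_H = 310.75 K, so ΔT = 35.80 K.
COP_Carnot = T_C/ΔT = 274.95/35.80 = 7.680.
Q̇_max = COP_Carnot × Ẇ = 7.680 × 4.530 hp = 34.79 hp.

34.8 hp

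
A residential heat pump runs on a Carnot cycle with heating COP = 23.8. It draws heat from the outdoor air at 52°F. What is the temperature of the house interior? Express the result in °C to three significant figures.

23.6 °C

COP_HP = T_H/(T_H − T_C) rearranges to T_H = COP·T_C/(COP − 1).
With T_C = 284.26 K, T_H = 23.8 × 284.26/22.80 = 296.73 K.
Converting, 296.73 K = 23.58°C.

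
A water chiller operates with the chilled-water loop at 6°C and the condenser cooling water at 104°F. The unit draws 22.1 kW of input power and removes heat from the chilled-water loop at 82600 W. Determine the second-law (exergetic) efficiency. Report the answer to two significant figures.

0.46

Converting, Q̇_C = 82600 W = 82.60 kW, so COP_actual = Q̇_C/Ẇ = 82.60/22.10 = 3.738.
In absolute terms T_C = 279.15 K and T_H = 313.15 K, so ΔT = 34.00 K.
COP_Carnot = T_C/ΔT = 279.15/34.00 = 8.210.
η_II = COP_actual/COP_Carnot = 3.738/8.210 = 0.4552.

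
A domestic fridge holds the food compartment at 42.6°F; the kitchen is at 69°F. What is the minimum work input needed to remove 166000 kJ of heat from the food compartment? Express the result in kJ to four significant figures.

In absolute terms T_C = 279.04 K and T_H = 293.71 K, so ΔT = 14.67 K.
The reversible limit is COP_R = T_C/ΔT = 19.03, so W_min = Q_C/COP = Q_C·ΔT/T_C.
W_min = 166000 × 14.67/279.04 = 8725 kJ.

8725 kJ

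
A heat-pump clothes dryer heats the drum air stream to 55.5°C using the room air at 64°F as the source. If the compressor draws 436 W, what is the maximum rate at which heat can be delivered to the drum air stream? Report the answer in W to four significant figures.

3799 W

In absolute terms T_C = 290.93 K and T_H = 328.65 K, so ΔT = 37.72 K.
COP_Carnot = T_H/ΔT = 328.65/37.72 = 8.712.
Q̇_max = COP_Carnot × Ẇ = 8.712 × 436.0 W = 3799 W.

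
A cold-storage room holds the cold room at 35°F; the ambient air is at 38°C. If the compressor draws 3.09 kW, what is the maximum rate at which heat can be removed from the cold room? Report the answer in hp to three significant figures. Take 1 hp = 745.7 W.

In absolute terms T_C = 274.82 K and T_H = 311.15 K, so ΔT = 36.33 K.
COP_Carnot = T_C/ΔT = 274.82/36.33 = 7.564.
Q̇_max = COP_Carnot × Ẇ = 7.564 × 3.090 kW = 23.37 kW = 31.34 hp.

31.3 hp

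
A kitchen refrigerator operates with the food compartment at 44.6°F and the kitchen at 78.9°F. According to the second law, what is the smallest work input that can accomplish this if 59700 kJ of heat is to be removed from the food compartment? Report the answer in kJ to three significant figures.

4060 kJ

In absolute terms T_C = 280.15 K and T_H = 299.21 K, so ΔT = 19.06 K.
The reversible limit is COP_R = T_C/ΔT = 14.70, so W_min = Q_C/COP = Q_C·ΔT/T_C.
W_min = 59700 × 19.06/280.15 = 4061 kJ.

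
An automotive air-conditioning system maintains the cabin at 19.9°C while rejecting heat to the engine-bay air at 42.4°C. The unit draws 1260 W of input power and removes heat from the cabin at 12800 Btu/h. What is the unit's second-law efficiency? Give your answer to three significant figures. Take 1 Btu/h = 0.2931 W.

0.229

Converting, Q̇_C = 12800 Btu/h = 3752 W, so COP_actual = Q̇_C/Ẇ = 3752/1260 = 2.978.
In absolute terms T_C = 293.05 K and T_H = 315.55 K, so ΔT = 22.50 K.
COP_Carnot = T_C/ΔT = 293.05/22.50 = 13.02.
η_II = COP_actual/COP_Carnot = 2.978/13.02 = 0.2286.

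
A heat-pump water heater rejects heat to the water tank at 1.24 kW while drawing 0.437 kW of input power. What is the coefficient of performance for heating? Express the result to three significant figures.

The first law gives Q̇_H = Q̇_C + Ẇ, so the three rates are Q̇_C = 0.8030, Q̇_H = 1.240, Ẇ = 0.4370 kW.
COP_HP = Q̇_H/Ẇ = 1.240/0.4370 = 2.838.

2.84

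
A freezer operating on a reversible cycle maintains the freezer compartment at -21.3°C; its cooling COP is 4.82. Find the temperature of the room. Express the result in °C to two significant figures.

COP_R = T_C/(T_H − T_C) gives T_H − T_C = T_C/COP.
With T_C = 251.85 K, T_H = 251.85 × (1 + 1/4.82) = 304.10 K.
Converting, 304.10 K = 30.95°C.

31 °C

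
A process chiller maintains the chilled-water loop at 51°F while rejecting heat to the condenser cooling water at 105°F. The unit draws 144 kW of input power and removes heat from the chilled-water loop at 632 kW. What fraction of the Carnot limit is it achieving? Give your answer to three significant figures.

0.464

COP_actual = Q̇_C/Ẇ = 632.0/144.0 = 4.389.
In absolute terms T_C = 283.71 K and T_H = 313.71 K, so ΔT = 30.00 K.
COP_Carnot = T_C/ΔT = 283.71/30.00 = 9.457.
η_II = COP_actual/COP_Carnot = 4.389/9.457 = 0.4641.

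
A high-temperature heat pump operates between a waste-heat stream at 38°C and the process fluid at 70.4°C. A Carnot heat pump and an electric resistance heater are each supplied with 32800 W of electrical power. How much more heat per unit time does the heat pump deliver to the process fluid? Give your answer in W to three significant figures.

315000 W

In absolute terms T_C = 311.15 K and T_H = 343.55 K, so ΔT = 32.40 K.
COP_Carnot = T_H/ΔT = 343.55/32.40 = 10.60.
The heat pump delivers Q̇_H = COP × Ẇ = 347800 W; the resistance heater delivers Ẇ = 32800 W.
Extra = (COP − 1)·Ẇ = 315000 W.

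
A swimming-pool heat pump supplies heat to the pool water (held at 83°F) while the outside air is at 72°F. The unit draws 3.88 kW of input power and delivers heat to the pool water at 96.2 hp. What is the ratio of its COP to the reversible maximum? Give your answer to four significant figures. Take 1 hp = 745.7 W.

0.3748

Converting, Q̇_H = 96.20 hp = 71.74 kW, so COP_actual = Q̇_H/Ẇ = 71.74/3.880 = 18.49.
In absolute terms T_C = 295.37 K and T_H = 301.48 K, so ΔT = 6.111 K.
COP_Carnot = T_H/ΔT = 301.48/6.111 = 49.33.
η_II = COP_actual/COP_Carnot = 18.49/49.33 = 0.3748.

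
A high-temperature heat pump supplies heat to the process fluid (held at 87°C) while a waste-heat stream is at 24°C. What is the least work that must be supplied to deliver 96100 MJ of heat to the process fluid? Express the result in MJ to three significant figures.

In absolute terms T_C = 297.15 K and T_H = 360.15 K, so ΔT = 63.00 K.
The reversible limit is COP_HP = T_H/ΔT = 5.717, so W_min = Q_H/COP = Q_H·ΔT/T_H.
W_min = 96100 × 63.00/360.15 = 16810 MJ.

16800 MJ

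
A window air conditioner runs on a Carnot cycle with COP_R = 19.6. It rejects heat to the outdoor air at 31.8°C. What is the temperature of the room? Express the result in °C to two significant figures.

For a Carnot refrigerator COP_R = T_C/(T_H − T_C), so T_C = COP·T_H/(1 + COP).
With T_H = 304.95 K, T_C = 19.6 × 304.95/20.60 = 290.15 K.
Converting, 290.15 K = 17.00°C.

17 °C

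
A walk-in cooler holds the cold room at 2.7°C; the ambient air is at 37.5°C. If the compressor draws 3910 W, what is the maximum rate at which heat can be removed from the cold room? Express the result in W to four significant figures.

In absolute terms T_C = 275.85 K and T_H = 310.65 K, so ΔT = 34.80 K.
COP_Carnot = T_C/ΔT = 275.85/34.80 = 7.927.
Q̇_max = COP_Carnot × Ẇ = 7.927 × 3910 W = 30990 W.

30990 W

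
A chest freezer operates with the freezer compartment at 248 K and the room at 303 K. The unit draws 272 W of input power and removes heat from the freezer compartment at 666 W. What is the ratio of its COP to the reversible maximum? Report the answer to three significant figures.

0.543

COP_actual = Q̇_C/Ẇ = 666.0/272.0 = 2.449.
The reservoir spacing is ΔT = 303 − 248 = 55.00 K.
COP_Carnot = T_C/ΔT = 248.00/55.00 = 4.509.
η_II = COP_actual/COP_Carnot = 2.449/4.509 = 0.5430.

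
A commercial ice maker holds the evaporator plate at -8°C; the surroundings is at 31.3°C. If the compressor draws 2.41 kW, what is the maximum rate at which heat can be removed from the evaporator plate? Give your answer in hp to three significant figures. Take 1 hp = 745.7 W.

21.8 hp

In absolute terms T_C = 265.15 K and T_H = 304.45 K, so ΔT = 39.30 K.
COP_Carnot = T_C/ΔT = 265.15/39.30 = 6.747.
Q̇_max = COP_Carnot × Ẇ = 6.747 × 2.410 kW = 16.26 kW = 21.80 hp.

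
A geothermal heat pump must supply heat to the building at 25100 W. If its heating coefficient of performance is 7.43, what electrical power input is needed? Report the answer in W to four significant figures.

Ẇ = Q̇_H/COP_HP = 25100/7.43 = 3378 W.

3378 W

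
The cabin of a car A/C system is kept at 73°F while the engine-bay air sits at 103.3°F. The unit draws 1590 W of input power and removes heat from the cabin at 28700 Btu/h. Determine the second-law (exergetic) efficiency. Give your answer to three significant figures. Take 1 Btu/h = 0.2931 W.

0.301

Converting, Q̇_C = 28700 Btu/h = 8412 W, so COP_actual = Q̇_C/Ẇ = 8412/1590 = 5.291.
In absolute terms T_C = 295.93 K and T_H = 312.76 K, so ΔT = 16.83 K.
COP_Carnot = T_C/ΔT = 295.93/16.83 = 17.58.
η_II = COP_actual/COP_Carnot = 5.291/17.58 = 0.3009.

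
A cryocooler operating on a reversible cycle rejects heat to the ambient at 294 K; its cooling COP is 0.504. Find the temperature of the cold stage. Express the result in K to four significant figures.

98.52 K

For a Carnot refrigerator COP_R = T_C/(T_H − T_C), so T_C = COP·T_H/(1 + COP).
With T_H = 294.00 K, T_C = 0.504 × 294.00/1.504 = 98.52 K.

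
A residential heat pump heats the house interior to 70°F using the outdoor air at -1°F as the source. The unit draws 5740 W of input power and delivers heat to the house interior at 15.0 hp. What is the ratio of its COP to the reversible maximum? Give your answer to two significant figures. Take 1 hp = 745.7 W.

Converting, Q̇_H = 15.00 hp = 11190 W, so COP_actual = Q̇_H/Ẇ = 11190/5740 = 1.949.
In absolute terms T_C = 254.82 K and T_H = 294.26 K, so ΔT = 39.44 K.
COP_Carnot = T_H/ΔT = 294.26/39.44 = 7.460.
η_II = COP_actual/COP_Carnot = 1.949/7.460 = 0.2612.

0.26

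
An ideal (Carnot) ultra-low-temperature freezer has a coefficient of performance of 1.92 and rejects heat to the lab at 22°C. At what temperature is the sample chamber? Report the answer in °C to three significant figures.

-79.1 °C

For a Carnot refrigerator COP_R = T_C/(T_H − T_C), so T_C = COP·T_H/(1 + COP).
With T_H = 295.15 K, T_C = 1.92 × 295.15/2.920 = 194.07 K.
Converting, 194.07 K = -79.08°C.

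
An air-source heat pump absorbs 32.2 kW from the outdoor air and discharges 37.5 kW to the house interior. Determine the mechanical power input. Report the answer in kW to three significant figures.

5.30 kW

For a cyclic device the first law requires Q̇_H = Q̇_C + Ẇ.
Ẇ = Q̇_H − Q̇_C = 5.300 kW.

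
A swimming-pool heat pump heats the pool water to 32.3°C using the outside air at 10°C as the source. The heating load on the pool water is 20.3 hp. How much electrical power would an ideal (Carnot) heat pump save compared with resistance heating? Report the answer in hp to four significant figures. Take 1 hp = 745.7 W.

18.82 hp

In absolute terms T_C = 283.15 K and T_H = 305.45 K, so ΔT = 22.30 K.
COP_Carnot = T_H/ΔT = 305.45/22.30 = 13.70.
Resistance heating needs Ẇ_res = Q̇_H = 20.30 hp; the reversible heat pump needs only Ẇ_hp = Q̇_H/COP = 1.482 hp.
Saving = 20.30 − 1.482 = 18.82 hp.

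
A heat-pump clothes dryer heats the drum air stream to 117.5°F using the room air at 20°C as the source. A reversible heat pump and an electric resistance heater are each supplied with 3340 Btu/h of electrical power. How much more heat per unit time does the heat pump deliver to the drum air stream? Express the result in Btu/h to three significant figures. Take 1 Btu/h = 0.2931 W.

In absolute terms T_C = 293.15 K and T_H = 320.65 K, so ΔT = 27.50 K.
COP_Carnot = T_H/ΔT = 320.65/27.50 = 11.66.
The heat pump delivers Q̇_H = COP × Ẇ = 38940 Btu/h; the resistance heater delivers Ẇ = 3340 Btu/h.
Extra = (COP − 1)·Ẇ = 35600 Btu/h.

35600 Btu/h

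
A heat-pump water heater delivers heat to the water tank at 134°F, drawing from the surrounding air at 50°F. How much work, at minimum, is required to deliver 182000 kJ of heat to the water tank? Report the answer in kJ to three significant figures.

In absolute terms T_C = 283.15 K and T_H = 329.82 K, so ΔT = 46.67 K.
The reversible limit is COP_HP = T_H/ΔT = 7.068, so W_min = Q_H/COP = Q_H·ΔT/T_H.
W_min = 182000 × 46.67/329.82 = 25750 kJ.

25800 kJ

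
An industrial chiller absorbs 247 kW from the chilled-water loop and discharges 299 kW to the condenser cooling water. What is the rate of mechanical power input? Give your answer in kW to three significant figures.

For a cyclic device the first law requires Q̇_H = Q̇_C + Ẇ.
Ẇ = Q̇_H − Q̇_C = 52.00 kW.

52.0 kW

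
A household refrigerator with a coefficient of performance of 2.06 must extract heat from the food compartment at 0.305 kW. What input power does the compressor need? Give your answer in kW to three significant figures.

0.148 kW

Ẇ = Q̇_C/COP = 0.3050/2.06 = 0.1481 kW.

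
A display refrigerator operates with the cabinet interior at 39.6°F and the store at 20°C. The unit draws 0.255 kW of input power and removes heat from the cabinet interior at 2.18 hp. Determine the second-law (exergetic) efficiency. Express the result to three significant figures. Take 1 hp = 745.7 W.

Converting, Q̇_C = 2.180 hp = 1.626 kW, so COP_actual = Q̇_C/Ẇ = 1.626/0.2550 = 6.375.
In absolute terms T_C = 277.37 K and T_H = 293.15 K, so ΔT = 15.78 K.
COP_Carnot = T_C/ΔT = 277.37/15.78 = 17.58.
η_II = COP_actual/COP_Carnot = 6.375/17.58 = 0.3626.

0.363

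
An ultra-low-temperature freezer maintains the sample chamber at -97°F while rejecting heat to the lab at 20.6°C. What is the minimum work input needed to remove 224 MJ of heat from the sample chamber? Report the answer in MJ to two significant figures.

100 MJ

In absolute terms T_C = 201.48 K and T_H = 293.75 K, so ΔT = 92.27 K.
The reversible limit is COP_R = T_C/ΔT = 2.184, so W_min = Q_C/COP = Q_C·ΔT/T_C.
W_min = 224.0 × 92.27/201.48 = 102.6 MJ.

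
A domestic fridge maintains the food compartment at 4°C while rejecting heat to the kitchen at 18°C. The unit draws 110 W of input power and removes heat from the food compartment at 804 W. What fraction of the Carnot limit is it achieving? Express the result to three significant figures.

COP_actual = Q̇_C/Ẇ = 804.0/110.0 = 7.309.
In absolute terms T_C = 277.15 K and T_H = 291.15 K, so ΔT = 14.00 K.
COP_Carnot = T_C/ΔT = 277.15/14.00 = 19.80.
η_II = COP_actual/COP_Carnot = 7.309/19.80 = 0.3692.

0.369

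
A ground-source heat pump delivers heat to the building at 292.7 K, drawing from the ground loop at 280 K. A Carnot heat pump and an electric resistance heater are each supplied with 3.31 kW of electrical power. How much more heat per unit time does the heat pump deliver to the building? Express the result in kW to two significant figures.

73 kW

The reservoir spacing is ΔT = 292.7 − 280 = 12.70 K.
COP_Carnot = T_H/ΔT = 292.70/12.70 = 23.05.
The heat pump delivers Q̇_H = COP × Ẇ = 76.29 kW; the resistance heater delivers Ẇ = 3.310 kW.
Extra = (COP − 1)·Ẇ = 72.98 kW.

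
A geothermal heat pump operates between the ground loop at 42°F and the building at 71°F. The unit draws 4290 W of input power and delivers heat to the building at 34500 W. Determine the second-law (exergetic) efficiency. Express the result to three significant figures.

0.439

COP_actual = Q̇_H/Ẇ = 34500/4290 = 8.042.
In absolute terms T_C = 278.71 K and T_H = 294.82 K, so ΔT = 16.11 K.
COP_Carnot = T_H/ΔT = 294.82/16.11 = 18.30.
η_II = COP_actual/COP_Carnot = 8.042/18.30 = 0.4395.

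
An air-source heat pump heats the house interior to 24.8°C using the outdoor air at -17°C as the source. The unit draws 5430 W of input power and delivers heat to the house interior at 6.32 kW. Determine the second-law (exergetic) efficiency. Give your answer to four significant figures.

Converting, Q̇_H = 6.320 kW = 6320 W, so COP_actual = Q̇_H/Ẇ = 6320/5430 = 1.164.
In absolute terms T_C = 256.15 K and T_H = 297.95 K, so ΔT = 41.80 K.
COP_Carnot = T_H/ΔT = 297.95/41.80 = 7.128.
η_II = COP_actual/COP_Carnot = 1.164/7.128 = 0.1633.

0.1633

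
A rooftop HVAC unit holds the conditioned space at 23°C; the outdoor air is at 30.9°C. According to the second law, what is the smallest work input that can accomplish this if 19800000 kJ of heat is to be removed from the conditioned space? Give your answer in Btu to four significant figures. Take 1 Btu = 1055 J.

In absolute terms T_C = 296.15 K and T_H = 304.05 K, so ΔT = 7.900 K.
The reversible limit is COP_R = T_C/ΔT = 37.49, so W_min = Q_C/COP = Q_C·ΔT/T_C.
W_min = 19800000 × 7.900/296.15 = 528200 kJ = 500600 Btu.

500600 Btu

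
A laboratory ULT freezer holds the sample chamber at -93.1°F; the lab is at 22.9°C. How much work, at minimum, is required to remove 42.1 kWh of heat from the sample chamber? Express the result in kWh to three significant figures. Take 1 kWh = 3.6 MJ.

In absolute terms T_C = 203.65 K and T_H = 296.05 K, so ΔT = 92.40 K.
The reversible limit is COP_R = T_C/ΔT = 2.204, so W_min = Q_C/COP = Q_C·ΔT/T_C.
W_min = 42.10 × 92.40/203.65 = 19.10 kWh.

19.1 kWh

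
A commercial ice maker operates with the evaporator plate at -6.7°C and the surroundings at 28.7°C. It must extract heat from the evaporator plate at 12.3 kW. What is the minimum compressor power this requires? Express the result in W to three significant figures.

1630 W

In absolute terms T_C = 266.45 K and T_H = 301.85 K, so ΔT = 35.40 K.
COP_Carnot = T_C/ΔT = 266.45/35.40 = 7.527.
Ẇ_min = Q̇/COP_Carnot = 12.30/7.527 = 1.634 kW = 1634 W.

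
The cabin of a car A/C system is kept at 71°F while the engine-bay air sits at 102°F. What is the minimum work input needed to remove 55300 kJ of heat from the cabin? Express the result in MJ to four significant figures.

3.230 MJ

In absolute terms T_C = 294.82 K and T_H = 312.04 K, so ΔT = 17.22 K.
The reversible limit is COP_R = T_C/ΔT = 17.12, so W_min = Q_C/COP = Q_C·ΔT/T_C.
W_min = 55300 × 17.22/294.82 = 3230 kJ = 3.230 MJ.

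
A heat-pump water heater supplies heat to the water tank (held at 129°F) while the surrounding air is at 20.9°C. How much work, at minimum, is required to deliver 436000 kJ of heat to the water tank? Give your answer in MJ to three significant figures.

In absolute terms T_C = 294.05 K and T_H = 327.04 K, so ΔT = 32.99 K.
The reversible limit is COP_HP = T_H/ΔT = 9.914, so W_min = Q_H/COP = Q_H·ΔT/T_H.
W_min = 436000 × 32.99/327.04 = 43980 kJ = 43.98 MJ.

44.0 MJ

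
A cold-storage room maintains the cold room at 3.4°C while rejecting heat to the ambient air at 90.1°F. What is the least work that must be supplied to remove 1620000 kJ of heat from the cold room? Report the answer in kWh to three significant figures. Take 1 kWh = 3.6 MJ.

47.0 kWh

In absolute terms T_C = 276.55 K and T_H = 305.43 K, so ΔT = 28.88 K.
The reversible limit is COP_R = T_C/ΔT = 9.577, so W_min = Q_C/COP = Q_C·ΔT/T_C.
W_min = 1620000 × 28.88/276.55 = 169200 kJ = 46.99 kWh.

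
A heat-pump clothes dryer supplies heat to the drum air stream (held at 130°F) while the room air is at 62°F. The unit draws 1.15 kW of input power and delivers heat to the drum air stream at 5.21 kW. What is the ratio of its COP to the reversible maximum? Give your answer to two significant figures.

0.52

COP_actual = Q̇_H/Ẇ = 5.210/1.150 = 4.530.
In absolute terms T_C = 289.82 K and T_H = 327.59 K, so ΔT = 37.78 K.
COP_Carnot = T_H/ΔT = 327.59/37.78 = 8.672.
η_II = COP_actual/COP_Carnot = 4.530/8.672 = 0.5224.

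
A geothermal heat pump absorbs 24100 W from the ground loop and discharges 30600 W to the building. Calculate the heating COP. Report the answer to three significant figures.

The first law gives Q̇_H = Q̇_C + Ẇ, so the three rates are Q̇_C = 24100, Q̇_H = 30600, Ẇ = 6500 W.
COP_HP = Q̇_H/Ẇ = 30600/6500 = 4.708.

4.71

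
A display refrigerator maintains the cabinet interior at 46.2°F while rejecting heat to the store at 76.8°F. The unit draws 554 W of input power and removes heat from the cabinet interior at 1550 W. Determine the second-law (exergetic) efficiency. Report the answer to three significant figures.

0.169

COP_actual = Q̇_C/Ẇ = 1550/554.0 = 2.798.
In absolute terms T_C = 281.04 K and T_H = 298.04 K, so ΔT = 17.00 K.
COP_Carnot = T_C/ΔT = 281.04/17.00 = 16.53.
η_II = COP_actual/COP_Carnot = 2.798/16.53 = 0.1692.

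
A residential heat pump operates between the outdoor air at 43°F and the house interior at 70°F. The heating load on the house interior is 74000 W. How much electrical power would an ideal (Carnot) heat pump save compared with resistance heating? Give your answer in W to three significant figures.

70200 W

In absolute terms T_C = 279.26 K and T_H = 294.26 K, so ΔT = 15.00 K.
COP_Carnot = T_H/ΔT = 294.26/15.00 = 19.62.
Resistance heating needs Ẇ_res = Q̇_H = 74000 W; the reversible heat pump needs only Ẇ_hp = Q̇_H/COP = 3772 W.
Saving = 74000 − 3772 = 70230 W.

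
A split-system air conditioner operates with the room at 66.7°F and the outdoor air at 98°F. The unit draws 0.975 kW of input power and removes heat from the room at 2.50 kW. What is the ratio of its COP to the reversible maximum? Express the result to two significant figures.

0.15

COP_actual = Q̇_C/Ẇ = 2.500/0.9750 = 2.564.
In absolute terms T_C = 292.43 K and T_H = 309.82 K, so ΔT = 17.39 K.
COP_Carnot = T_C/ΔT = 292.43/17.39 = 16.82.
η_II = COP_actual/COP_Carnot = 2.564/16.82 = 0.1525.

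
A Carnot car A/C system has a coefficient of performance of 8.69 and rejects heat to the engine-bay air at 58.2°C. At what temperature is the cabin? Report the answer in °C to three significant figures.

24.0 °C

For a Carnot refrigerator COP_R = T_C/(T_H − T_C), so T_C = COP·T_H/(1 + COP).
With T_H = 331.35 K, T_C = 8.69 × 331.35/9.690 = 297.15 K.
Converting, 297.15 K = 24.00°C.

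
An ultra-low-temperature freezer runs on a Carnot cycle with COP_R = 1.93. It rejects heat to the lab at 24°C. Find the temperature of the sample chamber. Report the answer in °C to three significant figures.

-77.4 °C

For a Carnot refrigerator COP_R = T_C/(T_H − T_C), so T_C = COP·T_H/(1 + COP).
With T_H = 297.15 K, T_C = 1.93 × 297.15/2.930 = 195.73 K.
Converting, 195.73 K = -77.42°C.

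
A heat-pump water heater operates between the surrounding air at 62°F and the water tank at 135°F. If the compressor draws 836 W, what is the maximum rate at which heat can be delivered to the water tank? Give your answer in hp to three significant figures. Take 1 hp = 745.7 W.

In absolute terms T_C = 289.82 K and T_H = 330.37 K, so ΔT = 40.56 K.
COP_Carnot = T_H/ΔT = 330.37/40.56 = 8.146.
Q̇_max = COP_Carnot × Ẇ = 8.146 × 836.0 W = 6810 W = 9.133 hp.

9.13 hp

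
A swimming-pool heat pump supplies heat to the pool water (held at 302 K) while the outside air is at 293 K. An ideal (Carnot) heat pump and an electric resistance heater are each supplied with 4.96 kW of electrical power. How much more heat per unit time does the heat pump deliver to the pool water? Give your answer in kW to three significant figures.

The reservoir spacing is ΔT = 302 − 293 = 9.000 K.
COP_Carnot = T_H/ΔT = 302.00/9.000 = 33.56.
The heat pump delivers Q̇_H = COP × Ẇ = 166.4 kW; the resistance heater delivers Ẇ = 4.960 kW.
Extra = (COP − 1)·Ẇ = 161.5 kW.

161 kW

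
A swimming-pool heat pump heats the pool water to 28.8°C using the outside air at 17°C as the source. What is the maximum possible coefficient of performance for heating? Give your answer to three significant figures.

In absolute terms T_C = 290.15 K and T_H = 301.95 K, so ΔT = 11.80 K.
For a reversible cycle, COP_Carnot = T_H/ΔT = 301.95/11.80 = 25.59.

25.6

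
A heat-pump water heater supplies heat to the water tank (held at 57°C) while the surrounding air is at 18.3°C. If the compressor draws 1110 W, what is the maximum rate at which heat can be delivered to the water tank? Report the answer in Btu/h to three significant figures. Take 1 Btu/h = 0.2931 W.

32300 Btu/h

In absolute terms T_C = 291.45 K and T_H = 330.15 K, so ΔT = 38.70 K.
COP_Carnot = T_H/ΔT = 330.15/38.70 = 8.531.
Q̇_max = COP_Carnot × Ẇ = 8.531 × 1110 W = 9469 W = 32310 Btu/h.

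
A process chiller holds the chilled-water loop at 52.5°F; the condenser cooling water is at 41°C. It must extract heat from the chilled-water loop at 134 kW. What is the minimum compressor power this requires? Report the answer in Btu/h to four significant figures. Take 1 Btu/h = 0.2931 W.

47580 Btu/h

In absolute terms T_C = 284.54 K and T_H = 314.15 K, so ΔT = 29.61 K.
COP_Carnot = T_C/ΔT = 284.54/29.61 = 9.609.
Ẇ_min = Q̇/COP_Carnot = 134.0/9.609 = 13.94 kW = 47580 Btu/h.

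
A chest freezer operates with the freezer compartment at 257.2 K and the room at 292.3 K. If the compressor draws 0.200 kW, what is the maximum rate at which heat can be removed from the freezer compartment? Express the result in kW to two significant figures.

The reservoir spacing is ΔT = 292.3 − 257.2 = 35.10 K.
COP_Carnot = T_C/ΔT = 257.20/35.10 = 7.328.
Q̇_max = COP_Carnot × Ẇ = 7.328 × 0.2000 kW = 1.466 kW.

1.5 kW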